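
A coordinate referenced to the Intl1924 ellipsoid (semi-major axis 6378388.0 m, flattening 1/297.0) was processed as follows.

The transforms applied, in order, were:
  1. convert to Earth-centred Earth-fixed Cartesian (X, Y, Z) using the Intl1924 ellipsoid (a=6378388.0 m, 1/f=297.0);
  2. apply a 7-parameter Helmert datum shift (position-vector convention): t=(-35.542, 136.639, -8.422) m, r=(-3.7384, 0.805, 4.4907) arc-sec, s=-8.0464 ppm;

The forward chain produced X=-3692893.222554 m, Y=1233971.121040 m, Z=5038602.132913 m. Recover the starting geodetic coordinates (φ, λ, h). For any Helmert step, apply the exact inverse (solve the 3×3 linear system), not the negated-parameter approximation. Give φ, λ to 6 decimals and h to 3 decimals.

φ=52.492239°, λ=161.524937°, h=2799.139 m

start: X=-3692893.2226, Y=1233971.1210, Z=5038602.1329 m
→ Helmert⁻¹: X=-3692880.1972, Y=1233833.4876, Z=5038659.0479
→ geod (Bowring, a=6378388.000): φ=52.49223900°, λ=161.52493700°, h=2799.1390 m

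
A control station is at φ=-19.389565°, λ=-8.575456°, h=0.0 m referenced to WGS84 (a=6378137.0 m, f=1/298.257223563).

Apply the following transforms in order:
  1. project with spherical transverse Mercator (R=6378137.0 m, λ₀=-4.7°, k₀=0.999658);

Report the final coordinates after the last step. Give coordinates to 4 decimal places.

start: φ=-19.389565°, λ=-8.575456°, h=0.000 m
→ tm (R=6378137.0, λ₀=-4.7°): E=-407048.1516, N=-2162273.4188

E=-407048.1516 m, N=-2162273.4188 m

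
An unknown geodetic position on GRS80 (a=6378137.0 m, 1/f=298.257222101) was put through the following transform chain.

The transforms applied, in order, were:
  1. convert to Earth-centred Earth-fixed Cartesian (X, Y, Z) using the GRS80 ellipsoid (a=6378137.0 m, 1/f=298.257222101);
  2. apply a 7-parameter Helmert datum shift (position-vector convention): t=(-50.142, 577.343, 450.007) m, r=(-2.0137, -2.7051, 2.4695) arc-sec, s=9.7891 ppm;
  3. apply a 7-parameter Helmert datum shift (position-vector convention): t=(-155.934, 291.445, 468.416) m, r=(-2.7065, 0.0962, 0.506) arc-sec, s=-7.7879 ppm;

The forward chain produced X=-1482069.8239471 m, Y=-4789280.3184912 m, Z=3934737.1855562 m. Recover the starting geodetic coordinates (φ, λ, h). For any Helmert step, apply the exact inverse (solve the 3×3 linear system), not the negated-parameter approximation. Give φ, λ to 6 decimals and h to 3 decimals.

φ=38.301778°, λ=-107.189772°, h=3120.941 m

start: X=-1482069.8239, Y=-4789280.3185, Z=3934737.1856 m
→ Helmert⁻¹: X=-1481939.0157, Y=-4789657.0521, Z=3934235.8709
→ Helmert⁻¹: X=-1481880.1286, Y=-4790208.1654, Z=3933720.0252
→ geod (Bowring, a=6378137.000): φ=38.30177800°, λ=-107.18977200°, h=3120.9410 m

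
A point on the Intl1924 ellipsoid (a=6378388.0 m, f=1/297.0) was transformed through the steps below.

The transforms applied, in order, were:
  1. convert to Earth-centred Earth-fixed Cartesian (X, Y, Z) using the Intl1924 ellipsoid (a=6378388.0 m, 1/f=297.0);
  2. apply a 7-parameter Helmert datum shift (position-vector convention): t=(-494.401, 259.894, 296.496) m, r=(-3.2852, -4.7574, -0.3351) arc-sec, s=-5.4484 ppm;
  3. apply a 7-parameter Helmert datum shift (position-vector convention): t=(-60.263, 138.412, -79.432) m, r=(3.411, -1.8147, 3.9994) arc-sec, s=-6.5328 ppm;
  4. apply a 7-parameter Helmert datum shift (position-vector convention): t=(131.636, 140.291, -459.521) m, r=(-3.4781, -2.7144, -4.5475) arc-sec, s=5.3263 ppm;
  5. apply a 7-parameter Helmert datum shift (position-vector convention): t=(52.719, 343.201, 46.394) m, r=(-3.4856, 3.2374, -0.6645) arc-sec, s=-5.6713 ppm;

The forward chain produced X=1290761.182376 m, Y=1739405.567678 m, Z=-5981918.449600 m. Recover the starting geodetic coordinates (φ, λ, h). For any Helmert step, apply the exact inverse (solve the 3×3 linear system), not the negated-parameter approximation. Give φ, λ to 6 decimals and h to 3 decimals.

φ=-70.221388°, λ=53.407501°, h=2330.841 m

start: X=1290761.1824, Y=1739405.5677, Z=-5981918.4496 m
→ Helmert⁻¹: X=1290804.0693, Y=1739177.4749, Z=-5981949.1199
→ Helmert⁻¹: X=1290548.5013, Y=1739157.2348, Z=-5981445.3970
→ Helmert⁻¹: X=1290598.2882, Y=1738906.2442, Z=-5981445.1512
→ Helmert⁻¹: X=1290958.9320, Y=1738753.1928, Z=-5981776.3203
→ geod (Bowring, a=6378388.000): φ=-70.22138800°, λ=53.40750100°, h=2330.8410 m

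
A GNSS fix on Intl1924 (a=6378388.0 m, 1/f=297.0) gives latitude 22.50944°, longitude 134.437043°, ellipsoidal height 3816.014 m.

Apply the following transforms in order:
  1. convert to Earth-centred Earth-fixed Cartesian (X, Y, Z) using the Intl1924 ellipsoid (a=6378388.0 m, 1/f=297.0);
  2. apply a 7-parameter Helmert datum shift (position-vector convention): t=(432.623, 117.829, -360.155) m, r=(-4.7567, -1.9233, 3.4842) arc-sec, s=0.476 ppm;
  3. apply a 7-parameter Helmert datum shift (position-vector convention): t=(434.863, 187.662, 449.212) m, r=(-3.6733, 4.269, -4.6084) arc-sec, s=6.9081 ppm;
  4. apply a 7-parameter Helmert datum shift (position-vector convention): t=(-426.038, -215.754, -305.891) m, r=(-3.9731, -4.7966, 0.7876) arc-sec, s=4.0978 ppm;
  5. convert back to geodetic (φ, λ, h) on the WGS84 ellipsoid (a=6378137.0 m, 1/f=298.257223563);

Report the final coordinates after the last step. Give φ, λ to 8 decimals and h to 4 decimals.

φ=22.50494436°, λ=134.43248495°, h=3816.8167 m

start: φ=22.509440°, λ=134.437043°, h=3816.014 m
→ ECEF (a=6378388.000, f=1/297.0): X=-4129961.2136, Y=4211926.6803, Z=2428115.0538
→ Helmert 7p (PV): X=-4129624.3446, Y=4212032.7465, Z=2427620.4132
→ Helmert 7p (PV): X=-4129073.6589, Y=4212385.0039, Z=2428096.8544
→ Helmert 7p (PV): X=-4129589.1662, Y=4212217.5155, Z=2427623.7532
→ geod (Bowring, a=6378137.000): φ=22.50494436°, λ=134.43248495°, h=3816.8167 m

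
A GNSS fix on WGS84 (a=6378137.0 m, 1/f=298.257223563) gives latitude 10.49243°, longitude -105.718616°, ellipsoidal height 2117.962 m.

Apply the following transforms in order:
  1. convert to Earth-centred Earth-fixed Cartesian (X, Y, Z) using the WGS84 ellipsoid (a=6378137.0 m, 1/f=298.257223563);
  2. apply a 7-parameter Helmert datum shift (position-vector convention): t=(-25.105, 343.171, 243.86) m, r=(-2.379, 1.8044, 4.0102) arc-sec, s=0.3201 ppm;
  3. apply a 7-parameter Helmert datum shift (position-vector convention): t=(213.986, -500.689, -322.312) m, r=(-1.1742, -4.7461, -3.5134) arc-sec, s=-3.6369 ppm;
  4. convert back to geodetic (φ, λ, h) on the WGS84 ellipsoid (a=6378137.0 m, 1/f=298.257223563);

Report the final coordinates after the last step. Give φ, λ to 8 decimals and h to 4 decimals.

φ=10.49230102°, λ=-105.71662190°, h=2181.3956 m

start: φ=10.492430°, λ=-105.718616°, h=2117.962 m
→ ECEF (a=6378137.000, f=1/298.257223563): X=-1699781.8307, Y=-6039632.9287, Z=1154232.8522
→ Helmert 7p (PV): X=-1699679.9600, Y=-6039311.4256, Z=1154561.6108
→ Helmert 7p (PV): X=-1699589.2284, Y=-6039754.6264, Z=1154230.3705
→ geod (Bowring, a=6378137.000): φ=10.49230102°, λ=-105.71662190°, h=2181.3956 m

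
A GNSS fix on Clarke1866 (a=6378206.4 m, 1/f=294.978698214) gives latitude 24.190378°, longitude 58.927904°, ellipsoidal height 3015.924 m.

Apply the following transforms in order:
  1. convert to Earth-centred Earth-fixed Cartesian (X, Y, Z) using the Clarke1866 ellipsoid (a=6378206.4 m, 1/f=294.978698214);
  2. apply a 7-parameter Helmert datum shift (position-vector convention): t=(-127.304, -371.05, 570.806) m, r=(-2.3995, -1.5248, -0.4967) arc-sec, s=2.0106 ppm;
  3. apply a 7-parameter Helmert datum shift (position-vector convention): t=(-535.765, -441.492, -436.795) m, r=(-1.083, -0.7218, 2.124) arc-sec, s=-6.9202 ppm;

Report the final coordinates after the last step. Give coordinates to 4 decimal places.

start: φ=24.190378°, λ=58.927904°, h=3015.924 m
→ ECEF (a=6378206.400, f=1/294.978698214): X=3005958.8648, Y=4988526.3291, Z=2598618.4034
→ Helmert 7p (PV): X=3005830.4072, Y=4988188.3006, Z=2599158.6234
→ Helmert 7p (PV): X=3005213.3806, Y=4987756.8883, Z=2598688.1698

X=3005213.3806 m, Y=4987756.8883 m, Z=2598688.1698 m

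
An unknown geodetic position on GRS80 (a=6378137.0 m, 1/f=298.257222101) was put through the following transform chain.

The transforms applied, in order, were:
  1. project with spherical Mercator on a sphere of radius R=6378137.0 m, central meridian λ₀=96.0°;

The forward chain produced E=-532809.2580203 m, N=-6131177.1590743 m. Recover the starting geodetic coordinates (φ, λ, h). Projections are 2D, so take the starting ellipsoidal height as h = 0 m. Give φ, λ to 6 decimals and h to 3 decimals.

start: E=-532809.2580, N=-6131177.1591 m
→ merc⁻¹: φ=-48.14599200°, λ=91.21369300°

φ=-48.145992°, λ=91.213693°, h=0.000 m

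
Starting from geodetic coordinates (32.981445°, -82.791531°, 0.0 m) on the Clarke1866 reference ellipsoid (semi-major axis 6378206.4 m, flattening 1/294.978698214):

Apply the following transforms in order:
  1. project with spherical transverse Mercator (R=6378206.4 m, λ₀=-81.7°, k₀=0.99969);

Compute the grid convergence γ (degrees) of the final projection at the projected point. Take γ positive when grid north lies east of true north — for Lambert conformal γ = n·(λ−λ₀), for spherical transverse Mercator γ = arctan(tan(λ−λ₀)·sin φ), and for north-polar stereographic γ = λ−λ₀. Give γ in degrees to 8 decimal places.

-0.59424449

start: φ=32.981445°, λ=-82.791531°, h=0.000 m
→ into tm (λ₀=-81.7°): φ=32.98144500°, λ−λ₀=-1.09153100°
convergence γ = -0.59424449°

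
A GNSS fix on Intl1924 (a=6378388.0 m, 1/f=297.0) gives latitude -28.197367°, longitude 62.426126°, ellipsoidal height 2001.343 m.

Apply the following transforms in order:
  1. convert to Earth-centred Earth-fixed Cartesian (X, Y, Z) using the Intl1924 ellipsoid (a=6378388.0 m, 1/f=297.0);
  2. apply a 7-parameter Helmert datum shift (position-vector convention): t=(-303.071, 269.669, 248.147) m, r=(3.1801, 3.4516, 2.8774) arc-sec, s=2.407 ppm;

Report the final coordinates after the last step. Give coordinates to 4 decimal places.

start: φ=-28.197367°, λ=62.426126°, h=2001.343 m
→ ECEF (a=6378388.000, f=1/297.0): X=2604887.6375, Y=4988229.1034, Z=-2996787.4501
→ Helmert 7p (PV): X=2604471.1025, Y=4988593.3207, Z=-2996513.1997

X=2604471.1025 m, Y=4988593.3207 m, Z=-2996513.1997 m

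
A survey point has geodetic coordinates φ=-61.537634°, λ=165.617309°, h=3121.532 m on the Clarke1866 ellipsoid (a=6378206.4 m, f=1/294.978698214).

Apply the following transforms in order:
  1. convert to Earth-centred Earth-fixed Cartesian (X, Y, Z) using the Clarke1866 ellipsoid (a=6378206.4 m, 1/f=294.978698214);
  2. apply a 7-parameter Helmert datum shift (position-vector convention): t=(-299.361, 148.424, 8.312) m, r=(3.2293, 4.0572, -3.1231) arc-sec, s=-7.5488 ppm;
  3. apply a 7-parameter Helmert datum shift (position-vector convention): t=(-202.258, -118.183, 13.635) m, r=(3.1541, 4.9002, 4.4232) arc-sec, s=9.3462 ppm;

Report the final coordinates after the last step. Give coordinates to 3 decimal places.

X=-2954391.418 m, Y=757599.943 m, Z=-5586526.416 m

start: φ=-61.537634°, λ=165.617309°, h=3121.532 m
→ ECEF (a=6378206.400, f=1/294.978698214): X=-2953637.0978, Y=757414.0707, Z=-5586690.0432
→ Helmert 7p (PV): X=-2954012.5829, Y=757688.9635, Z=-5586569.6031
→ Helmert 7p (PV): X=-2954391.4185, Y=757599.9426, Z=-5586526.4163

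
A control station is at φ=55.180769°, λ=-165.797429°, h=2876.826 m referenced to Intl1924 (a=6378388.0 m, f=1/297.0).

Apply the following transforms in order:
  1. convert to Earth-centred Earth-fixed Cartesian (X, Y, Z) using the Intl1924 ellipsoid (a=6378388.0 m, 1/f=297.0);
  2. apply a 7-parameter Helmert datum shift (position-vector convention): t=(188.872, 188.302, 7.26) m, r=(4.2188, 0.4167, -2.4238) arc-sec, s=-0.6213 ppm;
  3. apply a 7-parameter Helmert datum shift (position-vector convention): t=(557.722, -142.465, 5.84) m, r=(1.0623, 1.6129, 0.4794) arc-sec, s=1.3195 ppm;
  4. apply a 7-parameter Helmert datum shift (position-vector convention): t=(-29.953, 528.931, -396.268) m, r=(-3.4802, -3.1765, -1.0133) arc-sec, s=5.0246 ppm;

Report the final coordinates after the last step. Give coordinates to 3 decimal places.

X=-3539634.217 m, Y=-895424.942 m, Z=5214987.763 m

start: φ=55.180769°, λ=-165.797429°, h=2876.826 m
→ ECEF (a=6378388.000, f=1/297.0): X=-3540288.7528, Y=-895999.8100, Z=5215368.5803
→ Helmert 7p (PV): X=-3540097.6739, Y=-895876.0213, Z=5215361.4260
→ Helmert 7p (PV): X=-3539501.7590, Y=-896054.7563, Z=5215397.2158
→ Helmert 7p (PV): X=-3539634.2166, Y=-895424.9422, Z=5214987.7628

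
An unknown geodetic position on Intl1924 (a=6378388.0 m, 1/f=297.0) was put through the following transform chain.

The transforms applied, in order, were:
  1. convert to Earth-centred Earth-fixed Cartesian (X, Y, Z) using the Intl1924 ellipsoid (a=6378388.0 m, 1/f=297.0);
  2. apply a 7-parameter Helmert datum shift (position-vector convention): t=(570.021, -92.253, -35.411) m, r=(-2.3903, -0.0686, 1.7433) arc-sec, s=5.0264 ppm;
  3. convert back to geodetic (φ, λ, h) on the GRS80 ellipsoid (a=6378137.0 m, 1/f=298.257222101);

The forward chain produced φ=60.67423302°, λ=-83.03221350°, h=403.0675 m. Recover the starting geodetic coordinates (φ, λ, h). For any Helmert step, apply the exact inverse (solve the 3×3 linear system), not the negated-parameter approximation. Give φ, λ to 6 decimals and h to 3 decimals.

start: φ=60.674233°, λ=-83.032214°, h=403.068 m
→ ECEF (a=6378137.000, f=1/298.257222101): X=379949.9972, Y=-3108893.6787, Z=5538005.7397
→ Helmert⁻¹: X=379353.6358, Y=-3108853.1828, Z=5537977.1613
→ geod (Bowring, a=6378388.000): φ=60.67568900°, λ=-83.04295300°, h=141.4550 m

φ=60.675689°, λ=-83.042953°, h=141.455 m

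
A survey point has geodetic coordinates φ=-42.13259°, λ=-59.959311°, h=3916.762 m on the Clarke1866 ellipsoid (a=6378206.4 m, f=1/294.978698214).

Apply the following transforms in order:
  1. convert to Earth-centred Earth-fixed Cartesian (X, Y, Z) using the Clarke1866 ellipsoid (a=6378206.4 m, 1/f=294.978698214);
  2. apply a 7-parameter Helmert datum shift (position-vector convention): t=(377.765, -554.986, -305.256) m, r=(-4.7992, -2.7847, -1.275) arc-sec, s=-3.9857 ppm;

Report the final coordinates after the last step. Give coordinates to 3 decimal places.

start: φ=-42.132590°, λ=-59.959311°, h=3916.762 m
→ ECEF (a=6378206.400, f=1/294.978698214): X=2372998.3644, Y=-4103421.2078, Z=-4258963.9218
→ Helmert 7p (PV): X=2373398.8051, Y=-4104073.6008, Z=-4259124.6914

X=2373398.805 m, Y=-4104073.601 m, Z=-4259124.691 m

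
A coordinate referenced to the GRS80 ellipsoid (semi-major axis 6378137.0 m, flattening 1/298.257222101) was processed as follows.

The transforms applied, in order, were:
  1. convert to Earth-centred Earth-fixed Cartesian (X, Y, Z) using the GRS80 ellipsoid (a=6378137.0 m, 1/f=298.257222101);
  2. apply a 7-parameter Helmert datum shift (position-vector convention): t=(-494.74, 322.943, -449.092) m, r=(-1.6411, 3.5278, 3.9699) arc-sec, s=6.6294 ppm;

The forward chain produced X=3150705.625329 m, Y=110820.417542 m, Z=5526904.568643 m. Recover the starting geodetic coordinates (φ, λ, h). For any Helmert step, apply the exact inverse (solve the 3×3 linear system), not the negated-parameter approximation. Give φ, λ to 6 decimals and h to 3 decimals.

φ=60.463257°, λ=2.006424°, h=1457.949 m

start: X=3150705.6253, Y=110820.4175, Z=5526904.5686 m
→ Helmert⁻¹: X=3151087.0635, Y=110392.1169, Z=5527371.7900
→ geod (Bowring, a=6378137.000): φ=60.46325700°, λ=2.00642400°, h=1457.9490 m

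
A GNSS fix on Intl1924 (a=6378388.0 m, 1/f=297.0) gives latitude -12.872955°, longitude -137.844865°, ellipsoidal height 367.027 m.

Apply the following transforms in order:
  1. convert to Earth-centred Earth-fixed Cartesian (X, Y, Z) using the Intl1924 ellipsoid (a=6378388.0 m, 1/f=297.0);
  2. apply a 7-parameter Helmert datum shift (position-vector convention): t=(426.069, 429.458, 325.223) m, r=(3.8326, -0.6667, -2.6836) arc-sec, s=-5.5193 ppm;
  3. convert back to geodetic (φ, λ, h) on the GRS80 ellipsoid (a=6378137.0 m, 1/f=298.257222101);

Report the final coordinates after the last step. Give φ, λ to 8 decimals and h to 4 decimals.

start: φ=-12.872955°, λ=-137.844865°, h=367.027 m
→ ECEF (a=6378388.000, f=1/297.0): X=-4610683.4238, Y=-4174138.3557, Z=-1411805.0700
→ Helmert 7p (PV): X=-4610281.6509, Y=-4173599.6401, Z=-1411564.5167
→ geod (Bowring, a=6378137.000): φ=-12.87180548°, λ=-137.84606015°, h=-82.9111 m

φ=-12.87180548°, λ=-137.84606015°, h=-82.9111 m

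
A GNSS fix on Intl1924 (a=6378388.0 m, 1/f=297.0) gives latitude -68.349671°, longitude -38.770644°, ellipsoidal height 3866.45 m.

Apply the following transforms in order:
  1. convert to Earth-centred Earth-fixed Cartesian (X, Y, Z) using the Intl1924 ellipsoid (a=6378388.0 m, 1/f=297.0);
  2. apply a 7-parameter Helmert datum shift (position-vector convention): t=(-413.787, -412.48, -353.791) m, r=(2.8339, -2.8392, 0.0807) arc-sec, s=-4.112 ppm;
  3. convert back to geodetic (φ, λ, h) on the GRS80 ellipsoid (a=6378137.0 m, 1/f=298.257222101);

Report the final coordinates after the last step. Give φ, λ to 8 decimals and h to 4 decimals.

start: φ=-68.349671°, λ=-38.770644°, h=3866.450 m
→ ECEF (a=6378388.000, f=1/297.0): X=1841195.2750, Y=-1478806.4653, Z=-5909323.3122
→ Helmert 7p (PV): X=1840855.8361, Y=-1479130.9554, Z=-5909647.7779
→ geod (Bowring, a=6378137.000): φ=-68.35069204°, λ=-38.78193948°, h=4317.4771 m

φ=-68.35069204°, λ=-38.78193948°, h=4317.4771 m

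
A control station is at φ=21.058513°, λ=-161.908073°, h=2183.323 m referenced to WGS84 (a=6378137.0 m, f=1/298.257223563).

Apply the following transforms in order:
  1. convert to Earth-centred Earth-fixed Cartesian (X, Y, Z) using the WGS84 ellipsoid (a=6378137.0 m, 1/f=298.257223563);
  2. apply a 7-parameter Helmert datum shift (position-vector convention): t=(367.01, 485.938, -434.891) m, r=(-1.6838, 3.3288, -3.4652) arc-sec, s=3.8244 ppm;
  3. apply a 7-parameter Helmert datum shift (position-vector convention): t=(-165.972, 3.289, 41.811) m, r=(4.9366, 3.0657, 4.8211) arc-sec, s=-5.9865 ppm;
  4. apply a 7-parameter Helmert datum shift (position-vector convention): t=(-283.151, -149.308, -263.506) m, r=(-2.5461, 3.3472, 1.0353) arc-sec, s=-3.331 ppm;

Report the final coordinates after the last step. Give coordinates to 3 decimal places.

start: φ=21.058513°, λ=-161.908073°, h=2183.323 m
→ ECEF (a=6378137.000, f=1/298.257223563): X=-5662271.8497, Y=-1849832.7074, Z=2278226.4615
→ Helmert 7p (PV): X=-5661920.8042, Y=-1849240.1208, Z=2277906.7649
→ Helmert 7p (PV): X=-5661975.8022, Y=-1849412.6162, Z=2277974.8333
→ Helmert 7p (PV): X=-5662193.8444, Y=-1849556.0638, Z=2277818.4486

X=-5662193.844 m, Y=-1849556.064 m, Z=2277818.449 m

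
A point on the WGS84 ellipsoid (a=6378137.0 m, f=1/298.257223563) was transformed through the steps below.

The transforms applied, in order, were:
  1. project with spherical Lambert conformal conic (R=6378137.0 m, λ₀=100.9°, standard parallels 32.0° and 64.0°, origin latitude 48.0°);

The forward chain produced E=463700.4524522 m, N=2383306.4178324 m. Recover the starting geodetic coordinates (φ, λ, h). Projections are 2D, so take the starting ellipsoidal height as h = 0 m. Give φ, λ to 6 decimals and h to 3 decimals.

φ=69.433272°, λ=112.336851°, h=0.000 m

start: E=463700.4525, N=2383306.4178 m
→ lcc⁻¹: φ=69.43327200°, λ=112.33685100°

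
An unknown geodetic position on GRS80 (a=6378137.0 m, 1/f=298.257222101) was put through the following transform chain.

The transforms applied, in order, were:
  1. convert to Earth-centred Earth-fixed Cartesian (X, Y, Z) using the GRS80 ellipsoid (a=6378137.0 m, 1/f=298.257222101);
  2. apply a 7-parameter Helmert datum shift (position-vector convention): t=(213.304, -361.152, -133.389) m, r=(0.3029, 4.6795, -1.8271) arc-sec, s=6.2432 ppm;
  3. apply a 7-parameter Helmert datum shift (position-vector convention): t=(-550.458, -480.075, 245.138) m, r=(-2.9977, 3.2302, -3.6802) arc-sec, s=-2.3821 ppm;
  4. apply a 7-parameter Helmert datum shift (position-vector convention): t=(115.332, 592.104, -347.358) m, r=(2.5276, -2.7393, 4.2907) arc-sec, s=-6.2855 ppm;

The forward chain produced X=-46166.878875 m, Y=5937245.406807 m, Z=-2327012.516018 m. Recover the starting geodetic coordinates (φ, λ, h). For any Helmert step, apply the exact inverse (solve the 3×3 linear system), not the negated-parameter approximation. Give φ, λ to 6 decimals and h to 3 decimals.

start: X=-46166.8789, Y=5937245.4068, Z=-2327012.5160 m
→ Helmert⁻¹: X=-46189.9083, Y=5936663.0663, Z=-2326751.9177
→ Helmert⁻¹: X=-45709.0505, Y=5937190.2864, Z=-2326917.0280
→ Helmert⁻¹: X=-45921.8752, Y=5937510.5456, Z=-2326778.8735
→ geod (Bowring, a=6378137.000): φ=-21.52954500°, λ=90.44312800°, h=2028.7900 m

φ=-21.529545°, λ=90.443128°, h=2028.790 m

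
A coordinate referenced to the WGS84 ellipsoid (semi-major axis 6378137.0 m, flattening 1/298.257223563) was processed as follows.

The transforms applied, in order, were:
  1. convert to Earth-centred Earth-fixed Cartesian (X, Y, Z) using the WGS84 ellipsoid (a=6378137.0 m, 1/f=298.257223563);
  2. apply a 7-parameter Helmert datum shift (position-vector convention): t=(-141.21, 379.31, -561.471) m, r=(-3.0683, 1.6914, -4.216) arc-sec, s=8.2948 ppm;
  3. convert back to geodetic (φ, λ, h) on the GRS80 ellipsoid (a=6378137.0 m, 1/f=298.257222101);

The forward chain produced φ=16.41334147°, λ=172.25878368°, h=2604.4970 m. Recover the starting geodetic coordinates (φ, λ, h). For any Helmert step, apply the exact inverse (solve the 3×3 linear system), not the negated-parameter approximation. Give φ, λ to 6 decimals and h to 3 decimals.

start: φ=16.413341°, λ=172.258784°, h=2604.497 m
→ ECEF (a=6378137.000, f=1/298.257222101): X=-6066554.8888, Y=824674.6519, Z=1791386.8763
→ Helmert⁻¹: X=-6066394.8985, Y=824137.8537, Z=1791895.9978
→ geod (Bowring, a=6378137.000): φ=16.41834200°, λ=172.26356000°, h=2526.9700 m

φ=16.418342°, λ=172.263560°, h=2526.970 m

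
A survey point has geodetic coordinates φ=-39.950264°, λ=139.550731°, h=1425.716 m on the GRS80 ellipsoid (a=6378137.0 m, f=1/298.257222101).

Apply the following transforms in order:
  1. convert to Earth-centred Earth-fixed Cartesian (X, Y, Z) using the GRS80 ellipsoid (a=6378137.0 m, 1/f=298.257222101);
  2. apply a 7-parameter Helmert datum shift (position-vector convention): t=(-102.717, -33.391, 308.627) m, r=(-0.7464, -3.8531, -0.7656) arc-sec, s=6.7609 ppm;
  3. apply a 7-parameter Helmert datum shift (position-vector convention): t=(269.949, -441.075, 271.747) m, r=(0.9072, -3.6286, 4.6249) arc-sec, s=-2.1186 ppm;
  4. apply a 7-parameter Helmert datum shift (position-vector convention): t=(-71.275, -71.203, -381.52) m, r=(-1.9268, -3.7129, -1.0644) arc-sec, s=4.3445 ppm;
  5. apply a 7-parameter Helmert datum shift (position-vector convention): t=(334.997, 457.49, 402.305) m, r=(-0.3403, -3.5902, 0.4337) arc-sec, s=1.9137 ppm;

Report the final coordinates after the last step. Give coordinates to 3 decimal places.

start: φ=-39.950264°, λ=139.550731°, h=1425.716 m
→ ECEF (a=6378137.000, f=1/298.257222101): X=-3726787.6677, Y=3177274.8536, Z=-4074669.1163
→ Helmert 7p (PV): X=-3726827.6710, Y=3177262.0318, Z=-4074469.1535
→ Helmert 7p (PV): X=-3726549.3896, Y=3176748.5826, Z=-4074240.3620
→ Helmert 7p (PV): X=-3726547.1221, Y=3176672.3522, Z=-4074736.3385
→ Helmert 7p (PV): X=-3726155.0118, Y=3177121.3632, Z=-4074411.9359

X=-3726155.012 m, Y=3177121.363 m, Z=-4074411.936 m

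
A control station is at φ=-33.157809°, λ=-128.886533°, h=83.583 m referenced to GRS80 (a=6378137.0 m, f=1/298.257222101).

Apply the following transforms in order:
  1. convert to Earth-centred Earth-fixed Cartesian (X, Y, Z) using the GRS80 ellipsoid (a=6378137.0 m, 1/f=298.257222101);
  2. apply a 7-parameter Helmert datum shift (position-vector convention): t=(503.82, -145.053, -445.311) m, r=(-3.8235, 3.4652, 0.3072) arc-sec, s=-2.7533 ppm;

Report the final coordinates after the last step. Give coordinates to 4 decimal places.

X=-3355018.9316 m, Y=-4160695.3410 m, Z=-3468971.8427 m

start: φ=-33.157809°, λ=-128.886533°, h=83.583 m
→ ECEF (a=6378137.000, f=1/298.257222101): X=-3355479.9140, Y=-4160492.4476, Z=-3468669.5753
→ Helmert 7p (PV): X=-3355018.9316, Y=-4160695.3410, Z=-3468971.8427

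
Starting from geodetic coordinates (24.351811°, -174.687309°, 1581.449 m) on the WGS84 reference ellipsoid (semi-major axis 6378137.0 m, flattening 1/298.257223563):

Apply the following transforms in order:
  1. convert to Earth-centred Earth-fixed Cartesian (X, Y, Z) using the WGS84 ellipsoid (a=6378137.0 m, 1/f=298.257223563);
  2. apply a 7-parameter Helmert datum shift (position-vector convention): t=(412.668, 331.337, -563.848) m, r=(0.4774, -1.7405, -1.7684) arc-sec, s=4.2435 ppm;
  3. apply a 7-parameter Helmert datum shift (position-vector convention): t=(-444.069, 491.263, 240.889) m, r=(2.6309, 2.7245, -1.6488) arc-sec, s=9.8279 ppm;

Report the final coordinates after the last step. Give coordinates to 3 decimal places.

X=-5790557.058 m, Y=-537585.678 m, Z=2614217.960 m

start: φ=24.351811°, λ=-174.687309°, h=1581.449 m
→ ECEF (a=6378137.000, f=1/298.257223563): X=-5790447.7279, Y=-538457.2415, Z=2614484.6260
→ Helmert 7p (PV): X=-5790086.3097, Y=-538084.5964, Z=2613881.7653
→ Helmert 7p (PV): X=-5790557.0580, Y=-537585.6778, Z=2614217.9605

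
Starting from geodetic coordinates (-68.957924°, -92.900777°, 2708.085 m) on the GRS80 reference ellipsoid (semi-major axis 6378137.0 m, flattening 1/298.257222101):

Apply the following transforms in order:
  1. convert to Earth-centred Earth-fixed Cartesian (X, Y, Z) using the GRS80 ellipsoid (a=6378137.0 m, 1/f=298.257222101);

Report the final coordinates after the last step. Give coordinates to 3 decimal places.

start: φ=-68.957924°, λ=-92.900777°, h=2708.085 m
→ ECEF (a=6378137.000, f=1/298.257222101): X=-116282.1056, Y=-2294826.6896, Z=-5932816.8024

X=-116282.106 m, Y=-2294826.690 m, Z=-5932816.802 m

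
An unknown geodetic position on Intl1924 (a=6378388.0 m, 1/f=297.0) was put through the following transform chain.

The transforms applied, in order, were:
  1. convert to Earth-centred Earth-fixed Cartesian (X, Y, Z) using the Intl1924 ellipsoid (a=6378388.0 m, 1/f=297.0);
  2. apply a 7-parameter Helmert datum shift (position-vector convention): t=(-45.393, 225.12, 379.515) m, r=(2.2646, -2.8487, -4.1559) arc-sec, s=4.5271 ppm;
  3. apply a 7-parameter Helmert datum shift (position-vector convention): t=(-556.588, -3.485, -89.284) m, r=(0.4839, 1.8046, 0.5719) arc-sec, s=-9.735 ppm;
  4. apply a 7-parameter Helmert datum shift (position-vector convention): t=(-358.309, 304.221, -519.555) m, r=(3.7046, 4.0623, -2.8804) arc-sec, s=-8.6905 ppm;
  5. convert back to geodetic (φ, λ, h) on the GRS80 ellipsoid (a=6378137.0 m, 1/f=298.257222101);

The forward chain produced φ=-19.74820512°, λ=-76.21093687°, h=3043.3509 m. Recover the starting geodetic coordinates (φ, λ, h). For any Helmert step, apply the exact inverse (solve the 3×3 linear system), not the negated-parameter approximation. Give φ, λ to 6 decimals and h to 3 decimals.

φ=-19.742571°, λ=-76.201306°, h=3509.613 m

start: φ=-19.748205°, λ=-76.210937°, h=3043.351 m
→ ECEF (a=6378137.000, f=1/298.257222101): X=1432037.3875, Y=-5835019.8700, Z=-2142510.8848
→ Helmert⁻¹: X=1432531.8170, Y=-5835393.2676, Z=-2141876.9258
→ Helmert⁻¹: X=1433104.9150, Y=-5835455.5888, Z=-2141782.2641
→ Helmert⁻¹: X=1433231.8144, Y=-5835648.9313, Z=-2142107.8054
→ geod (Bowring, a=6378388.000): φ=-19.74257100°, λ=-76.20130600°, h=3509.6130 m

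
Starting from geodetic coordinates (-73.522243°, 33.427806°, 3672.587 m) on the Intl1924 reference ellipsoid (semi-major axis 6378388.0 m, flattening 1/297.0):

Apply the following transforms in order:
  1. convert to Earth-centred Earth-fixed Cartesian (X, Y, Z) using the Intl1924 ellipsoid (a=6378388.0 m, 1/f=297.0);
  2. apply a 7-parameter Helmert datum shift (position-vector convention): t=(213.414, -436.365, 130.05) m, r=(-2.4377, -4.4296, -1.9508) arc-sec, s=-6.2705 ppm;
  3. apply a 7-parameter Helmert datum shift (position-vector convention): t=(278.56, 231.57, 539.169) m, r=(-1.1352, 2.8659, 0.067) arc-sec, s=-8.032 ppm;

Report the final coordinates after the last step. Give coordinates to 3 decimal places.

start: φ=-73.522243°, λ=33.427806°, h=3672.587 m
→ ECEF (a=6378388.000, f=1/297.0): X=1515469.4570, Y=1000323.5633, Z=-6097695.8441
→ Helmert 7p (PV): X=1515813.7780, Y=999794.5290, Z=-6097506.8356
→ Helmert 7p (PV): X=1515995.1185, Y=999985.0030, Z=-6096945.2548

X=1515995.119 m, Y=999985.003 m, Z=-6096945.255 m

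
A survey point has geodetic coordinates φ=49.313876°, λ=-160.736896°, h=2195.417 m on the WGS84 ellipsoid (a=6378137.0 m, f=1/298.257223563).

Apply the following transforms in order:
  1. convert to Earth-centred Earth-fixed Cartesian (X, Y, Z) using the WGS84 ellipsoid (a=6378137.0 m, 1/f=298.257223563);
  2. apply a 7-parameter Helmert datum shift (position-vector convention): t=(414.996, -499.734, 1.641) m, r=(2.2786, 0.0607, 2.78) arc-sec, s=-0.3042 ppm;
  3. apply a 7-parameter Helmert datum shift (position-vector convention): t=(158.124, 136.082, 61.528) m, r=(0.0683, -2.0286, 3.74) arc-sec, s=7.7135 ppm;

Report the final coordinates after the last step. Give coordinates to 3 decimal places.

X=-3933596.346 m, Y=-1375424.999 m, Z=4815097.978 m

start: φ=49.313876°, λ=-160.736896°, h=2195.417 m
→ ECEF (a=6378137.000, f=1/298.257223563): X=-3934137.8520, Y=-1374872.0194, Z=4815052.3066
→ Helmert 7p (PV): X=-3933701.7120, Y=-1375477.5504, Z=4815038.4524
→ Helmert 7p (PV): X=-3933596.3461, Y=-1375424.9991, Z=4815097.9778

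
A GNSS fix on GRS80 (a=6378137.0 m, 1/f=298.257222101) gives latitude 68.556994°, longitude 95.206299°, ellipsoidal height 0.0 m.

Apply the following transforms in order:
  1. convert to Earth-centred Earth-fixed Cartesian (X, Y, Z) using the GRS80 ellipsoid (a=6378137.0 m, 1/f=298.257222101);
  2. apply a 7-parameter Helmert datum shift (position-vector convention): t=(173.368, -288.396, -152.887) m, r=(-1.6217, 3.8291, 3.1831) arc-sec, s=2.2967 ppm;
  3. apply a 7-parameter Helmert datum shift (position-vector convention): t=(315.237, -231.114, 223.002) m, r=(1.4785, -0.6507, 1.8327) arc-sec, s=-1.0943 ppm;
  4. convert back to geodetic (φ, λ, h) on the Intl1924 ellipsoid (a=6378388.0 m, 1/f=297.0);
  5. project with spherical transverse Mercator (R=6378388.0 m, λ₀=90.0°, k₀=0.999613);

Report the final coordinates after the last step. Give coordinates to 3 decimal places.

E=211063.874 m, N=7638603.956 m

start: φ=68.556994°, λ=95.206299°, h=0.000 m
→ ECEF (a=6378137.000, f=1/298.257222101): X=-212198.6795, Y=2328834.3460, Z=5914085.7699
→ Helmert 7p (PV): X=-211951.9484, Y=2328594.5220, Z=5913932.0952
→ Helmert 7p (PV): X=-211675.8260, Y=2328316.5857, Z=5914164.6482
→ geod (Bowring, a=6378388.000): φ=68.56250951°, λ=95.19468961°, h=-304.2571 m
→ tm (R=6378388.0, λ₀=90.0°): E=211063.8744, N=7638603.9564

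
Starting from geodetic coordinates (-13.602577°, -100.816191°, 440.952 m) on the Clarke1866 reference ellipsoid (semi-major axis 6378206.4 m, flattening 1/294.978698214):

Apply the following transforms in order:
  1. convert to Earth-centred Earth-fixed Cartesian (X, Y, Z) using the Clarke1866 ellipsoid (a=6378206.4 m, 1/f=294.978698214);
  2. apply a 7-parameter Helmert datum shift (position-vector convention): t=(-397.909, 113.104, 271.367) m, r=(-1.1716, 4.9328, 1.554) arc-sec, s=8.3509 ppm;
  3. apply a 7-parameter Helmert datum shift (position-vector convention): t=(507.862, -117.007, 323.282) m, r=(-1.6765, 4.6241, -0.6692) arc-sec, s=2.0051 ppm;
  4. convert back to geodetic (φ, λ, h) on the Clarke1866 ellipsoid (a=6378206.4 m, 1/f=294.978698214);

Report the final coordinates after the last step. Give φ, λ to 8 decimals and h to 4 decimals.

φ=-13.59610461°, λ=-100.81553150°, h=350.6291 m

start: φ=-13.602577°, λ=-100.816191°, h=440.952 m
→ ECEF (a=6378206.400, f=1/294.978698214): X=-1163652.0846, Y=-6090726.4061, Z=-1490293.0286
→ Helmert 7p (PV): X=-1164049.4637, Y=-6090681.3972, Z=-1489971.6820
→ Helmert 7p (PV): X=-1163597.0989, Y=-6090818.9504, Z=-1489575.7869
→ geod (Bowring, a=6378206.400): φ=-13.59610461°, λ=-100.81553150°, h=350.6291 m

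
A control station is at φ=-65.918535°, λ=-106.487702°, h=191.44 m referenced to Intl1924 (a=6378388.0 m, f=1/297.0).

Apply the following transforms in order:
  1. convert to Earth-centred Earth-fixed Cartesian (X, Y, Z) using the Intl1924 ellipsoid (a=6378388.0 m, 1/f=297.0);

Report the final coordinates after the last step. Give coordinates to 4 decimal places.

start: φ=-65.918535°, λ=-106.487702°, h=191.440 m
→ ECEF (a=6378388.000, f=1/297.0): X=-740744.8936, Y=-2502685.3275, Z=-5800553.5075

X=-740744.8936 m, Y=-2502685.3275 m, Z=-5800553.5075 m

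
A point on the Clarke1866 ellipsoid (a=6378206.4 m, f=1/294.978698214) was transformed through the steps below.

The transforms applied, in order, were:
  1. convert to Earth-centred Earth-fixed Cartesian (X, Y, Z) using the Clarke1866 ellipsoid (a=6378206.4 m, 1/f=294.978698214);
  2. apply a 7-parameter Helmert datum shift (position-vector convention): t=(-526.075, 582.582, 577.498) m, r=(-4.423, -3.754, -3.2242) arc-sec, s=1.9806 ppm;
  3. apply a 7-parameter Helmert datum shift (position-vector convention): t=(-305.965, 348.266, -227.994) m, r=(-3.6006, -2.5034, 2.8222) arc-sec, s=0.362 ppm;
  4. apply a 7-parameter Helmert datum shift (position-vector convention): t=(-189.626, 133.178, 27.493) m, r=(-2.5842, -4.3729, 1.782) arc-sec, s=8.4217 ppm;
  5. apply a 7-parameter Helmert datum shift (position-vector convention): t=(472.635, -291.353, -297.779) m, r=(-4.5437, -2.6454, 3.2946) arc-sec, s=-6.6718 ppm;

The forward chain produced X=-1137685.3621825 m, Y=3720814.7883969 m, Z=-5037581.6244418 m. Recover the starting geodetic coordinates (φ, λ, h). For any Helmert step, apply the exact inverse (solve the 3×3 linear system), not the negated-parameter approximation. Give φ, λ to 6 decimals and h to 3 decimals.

φ=-52.508525°, λ=106.998932°, h=69.642 m

start: X=-1137685.3622, Y=3720814.7884, Z=-5037581.6244 m
→ Helmert⁻¹: X=-1138170.7560, Y=3721260.1100, Z=-5037220.8824
→ Helmert⁻¹: X=-1138046.1871, Y=3721168.5341, Z=-5037135.2056
→ Helmert⁻¹: X=-1137750.0302, Y=3720922.4122, Z=-5036826.6264
→ Helmert⁻¹: X=-1137371.5363, Y=3720422.6992, Z=-5037293.6691
→ geod (Bowring, a=6378206.400): φ=-52.50852500°, λ=106.99893200°, h=69.6420 m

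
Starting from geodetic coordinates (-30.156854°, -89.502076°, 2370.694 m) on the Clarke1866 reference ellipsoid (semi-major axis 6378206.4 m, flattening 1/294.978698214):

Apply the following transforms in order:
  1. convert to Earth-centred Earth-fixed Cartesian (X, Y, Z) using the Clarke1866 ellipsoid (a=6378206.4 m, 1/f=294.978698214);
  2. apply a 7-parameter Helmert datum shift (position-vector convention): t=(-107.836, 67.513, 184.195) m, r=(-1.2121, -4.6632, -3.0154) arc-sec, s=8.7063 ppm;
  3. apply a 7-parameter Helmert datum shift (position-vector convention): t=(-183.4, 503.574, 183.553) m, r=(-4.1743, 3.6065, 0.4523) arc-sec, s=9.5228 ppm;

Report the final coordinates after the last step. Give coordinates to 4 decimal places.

start: φ=-30.156854°, λ=-89.502076°, h=2370.694 m
→ ECEF (a=6378206.400, f=1/294.978698214): X=47985.2839, Y=-5521495.3119, Z=-3186437.4670
→ Helmert 7p (PV): X=47869.1849, Y=-5521495.2973, Z=-3186247.4823
→ Helmert 7p (PV): X=47642.6370, Y=-5521108.6809, Z=-3185983.3656

X=47642.6370 m, Y=-5521108.6809 m, Z=-3185983.3656 m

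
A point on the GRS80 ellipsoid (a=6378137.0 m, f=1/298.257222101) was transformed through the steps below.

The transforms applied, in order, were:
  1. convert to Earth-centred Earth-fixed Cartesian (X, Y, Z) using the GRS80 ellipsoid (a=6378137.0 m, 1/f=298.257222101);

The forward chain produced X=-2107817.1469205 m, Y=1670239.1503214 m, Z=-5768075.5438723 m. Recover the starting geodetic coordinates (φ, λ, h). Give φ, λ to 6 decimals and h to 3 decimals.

φ=-65.149846°, λ=141.606614°, h=3664.136 m

start: X=-2107817.1469, Y=1670239.1503, Z=-5768075.5439 m
→ geod (Bowring, a=6378137.000): φ=-65.14984600°, λ=141.60661400°, h=3664.1360 m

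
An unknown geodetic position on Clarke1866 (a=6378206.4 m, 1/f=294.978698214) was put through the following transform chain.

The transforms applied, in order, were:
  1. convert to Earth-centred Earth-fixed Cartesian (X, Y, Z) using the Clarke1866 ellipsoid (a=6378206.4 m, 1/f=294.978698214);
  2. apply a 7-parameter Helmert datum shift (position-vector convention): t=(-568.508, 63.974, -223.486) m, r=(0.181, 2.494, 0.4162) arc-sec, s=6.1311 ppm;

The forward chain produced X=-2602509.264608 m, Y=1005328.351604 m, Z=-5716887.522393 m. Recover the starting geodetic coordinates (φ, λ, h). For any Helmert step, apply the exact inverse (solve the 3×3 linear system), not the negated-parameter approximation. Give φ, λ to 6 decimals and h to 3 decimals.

start: X=-2602509.2646, Y=1005328.3516, Z=-5716887.5224 m
→ Helmert⁻¹: X=-2601853.6539, Y=1005258.4478, Z=-5716661.3290
→ geod (Bowring, a=6378206.400): φ=-64.14415600°, λ=158.87534200°, h=124.7300 m

φ=-64.144156°, λ=158.875342°, h=124.730 m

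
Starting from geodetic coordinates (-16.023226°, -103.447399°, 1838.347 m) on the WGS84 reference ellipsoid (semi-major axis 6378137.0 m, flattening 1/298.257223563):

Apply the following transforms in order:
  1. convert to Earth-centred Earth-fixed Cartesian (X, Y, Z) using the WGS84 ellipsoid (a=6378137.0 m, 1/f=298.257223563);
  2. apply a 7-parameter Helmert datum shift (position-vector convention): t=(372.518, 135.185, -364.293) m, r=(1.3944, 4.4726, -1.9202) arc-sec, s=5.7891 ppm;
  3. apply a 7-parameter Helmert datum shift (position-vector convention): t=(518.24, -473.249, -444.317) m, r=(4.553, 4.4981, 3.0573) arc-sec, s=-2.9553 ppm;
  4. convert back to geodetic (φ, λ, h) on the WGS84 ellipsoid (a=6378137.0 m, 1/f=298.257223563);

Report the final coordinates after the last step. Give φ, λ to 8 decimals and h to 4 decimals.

φ=-16.03097624°, λ=-103.43905737°, h=2196.8570 m

start: φ=-16.023226°, λ=-103.447399°, h=1838.347 m
→ ECEF (a=6378137.000, f=1/298.257223563): X=-1426402.2501, Y=-5965514.6094, Z=-1749705.8915
→ Helmert 7p (PV): X=-1426131.4658, Y=-5965388.8519, Z=-1750089.7123
→ Helmert 7p (PV): X=-1425558.7559, Y=-5965826.9791, Z=-1750629.4341
→ geod (Bowring, a=6378137.000): φ=-16.03097624°, λ=-103.43905737°, h=2196.8570 m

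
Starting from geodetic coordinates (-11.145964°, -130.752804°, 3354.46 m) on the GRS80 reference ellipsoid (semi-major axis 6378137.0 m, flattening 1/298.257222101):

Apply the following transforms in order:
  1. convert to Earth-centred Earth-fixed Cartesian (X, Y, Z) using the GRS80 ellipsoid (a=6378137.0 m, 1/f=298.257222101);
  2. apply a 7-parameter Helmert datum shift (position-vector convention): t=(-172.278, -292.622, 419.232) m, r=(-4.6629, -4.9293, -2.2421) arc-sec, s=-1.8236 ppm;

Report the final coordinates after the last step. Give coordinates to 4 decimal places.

X=-4087939.4743 m, Y=-4743867.9319 m, Z=-1225068.8493 m

start: φ=-11.145964°, λ=-130.752804°, h=3354.460 m
→ ECEF (a=6378137.000, f=1/298.257222101): X=-4087752.3746, Y=-4743600.6901, Z=-1225499.8629
→ Helmert 7p (PV): X=-4087939.4743, Y=-4743867.9319, Z=-1225068.8493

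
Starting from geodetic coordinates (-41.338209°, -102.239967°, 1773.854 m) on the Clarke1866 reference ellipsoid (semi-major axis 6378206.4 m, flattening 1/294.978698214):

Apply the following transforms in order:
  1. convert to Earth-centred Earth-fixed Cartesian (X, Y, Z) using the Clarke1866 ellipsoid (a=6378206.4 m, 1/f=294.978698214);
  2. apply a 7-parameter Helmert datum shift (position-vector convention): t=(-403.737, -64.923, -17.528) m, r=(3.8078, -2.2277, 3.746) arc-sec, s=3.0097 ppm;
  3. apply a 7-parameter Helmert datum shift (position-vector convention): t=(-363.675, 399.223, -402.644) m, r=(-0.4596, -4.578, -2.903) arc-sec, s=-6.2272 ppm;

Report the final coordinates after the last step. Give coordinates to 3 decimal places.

start: φ=-41.338209°, λ=-102.239967°, h=1773.854 m
→ ECEF (a=6378206.400, f=1/294.978698214): X=-1017064.8455, Y=-4688275.8627, Z=-4191669.5552
→ Helmert 7p (PV): X=-1017341.2280, Y=-4688295.9855, Z=-4191797.2327
→ Helmert 7p (PV): X=-1017671.5157, Y=-4687862.5896, Z=-4192185.9066

X=-1017671.516 m, Y=-4687862.590 m, Z=-4192185.907 m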